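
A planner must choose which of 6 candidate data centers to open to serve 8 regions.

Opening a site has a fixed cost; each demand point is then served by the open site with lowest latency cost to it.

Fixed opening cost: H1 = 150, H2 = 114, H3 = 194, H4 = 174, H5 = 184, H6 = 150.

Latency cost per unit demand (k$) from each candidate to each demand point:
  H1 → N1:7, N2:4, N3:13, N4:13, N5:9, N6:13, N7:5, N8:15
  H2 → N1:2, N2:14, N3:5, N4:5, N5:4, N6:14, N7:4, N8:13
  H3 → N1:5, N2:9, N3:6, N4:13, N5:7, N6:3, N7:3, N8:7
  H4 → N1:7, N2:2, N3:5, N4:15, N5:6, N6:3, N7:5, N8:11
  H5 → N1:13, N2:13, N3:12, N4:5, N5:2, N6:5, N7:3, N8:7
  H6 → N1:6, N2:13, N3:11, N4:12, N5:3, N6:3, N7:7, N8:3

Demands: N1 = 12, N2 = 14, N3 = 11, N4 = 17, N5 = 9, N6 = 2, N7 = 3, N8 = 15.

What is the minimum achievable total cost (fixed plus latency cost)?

699

Open {H2, H4}: assign each demand point to its cheapest open site.
  N1→H2 12×2=24, N2→H4 14×2=28, N3→H2 11×5=55, N4→H2 17×5=85, N5→H2 9×4=36, N6→H4 2×3=6, N7→H2 3×4=12, N8→H4 15×11=165
  latency cost 411, fixed 288 → total 699.
Compare {H2, H6}: latency cost 436 + fixed 264 = 700.
Compare {H2, H4, H6}: latency cost 282 + fixed 438 = 720.
Compare {H1, H2, H6}: latency cost 310 + fixed 414 = 724.
All other subsets cost ≥ 700. Minimum total cost: 699.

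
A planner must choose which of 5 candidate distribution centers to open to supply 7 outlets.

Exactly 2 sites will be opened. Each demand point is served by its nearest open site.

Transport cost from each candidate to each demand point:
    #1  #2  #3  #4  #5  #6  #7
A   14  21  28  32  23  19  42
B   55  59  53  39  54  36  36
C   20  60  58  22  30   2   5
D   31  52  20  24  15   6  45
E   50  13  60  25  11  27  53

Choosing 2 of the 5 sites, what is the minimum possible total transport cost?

Open {A, C}.
  #1→A 14, #2→A 21, #3→A 28, #4→C 22, #5→A 23, #6→C 2, #7→C 5  ⇒ total 115.
Compare {C, E}: total 131.
Compare {C, D}: total 136.
No size-2 selection does better; minimum is 115.

115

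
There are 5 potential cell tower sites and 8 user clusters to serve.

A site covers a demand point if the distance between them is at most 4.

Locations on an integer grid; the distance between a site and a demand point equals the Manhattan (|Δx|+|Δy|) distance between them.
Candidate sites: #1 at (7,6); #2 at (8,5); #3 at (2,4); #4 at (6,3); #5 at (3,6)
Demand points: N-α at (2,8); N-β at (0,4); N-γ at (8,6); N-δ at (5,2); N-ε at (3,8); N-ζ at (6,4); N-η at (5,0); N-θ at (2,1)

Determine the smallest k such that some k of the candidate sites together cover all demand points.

Coverage sets (demand points within 4 of each site):
  #1: {N-γ, N-ζ}
  #2: {N-γ, N-ζ}
  #3: {N-α, N-β, N-ζ, N-θ}
  #4: {N-δ, N-ζ, N-η}
  #5: {N-α, N-ε}
No 3 sites suffice: every size-3 union leaves at least one demand point uncovered.
But {#1, #3, #4, #5} covers everything, so the minimum is 4.

4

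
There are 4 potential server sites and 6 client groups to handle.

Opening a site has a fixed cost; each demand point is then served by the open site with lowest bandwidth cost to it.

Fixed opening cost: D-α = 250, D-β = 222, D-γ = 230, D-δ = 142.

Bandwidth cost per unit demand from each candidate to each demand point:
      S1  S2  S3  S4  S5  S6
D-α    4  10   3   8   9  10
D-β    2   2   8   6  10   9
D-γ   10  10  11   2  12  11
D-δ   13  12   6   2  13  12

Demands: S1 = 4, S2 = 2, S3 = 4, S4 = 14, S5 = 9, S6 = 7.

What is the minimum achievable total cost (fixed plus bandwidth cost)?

471

Open {D-δ}: assign each demand point to its cheapest open site.
  S1→D-δ 4×13=52, S2→D-δ 2×12=24, S3→D-δ 4×6=24, S4→D-δ 14×2=28, S5→D-δ 9×13=117, S6→D-δ 7×12=84
  bandwidth cost 329, fixed 142 → total 471.
Compare {D-β}: bandwidth cost 281 + fixed 222 = 503.
Compare {D-γ}: bandwidth cost 317 + fixed 230 = 547.
Compare {D-α}: bandwidth cost 311 + fixed 250 = 561.
All other subsets cost ≥ 503. Minimum total cost: 471.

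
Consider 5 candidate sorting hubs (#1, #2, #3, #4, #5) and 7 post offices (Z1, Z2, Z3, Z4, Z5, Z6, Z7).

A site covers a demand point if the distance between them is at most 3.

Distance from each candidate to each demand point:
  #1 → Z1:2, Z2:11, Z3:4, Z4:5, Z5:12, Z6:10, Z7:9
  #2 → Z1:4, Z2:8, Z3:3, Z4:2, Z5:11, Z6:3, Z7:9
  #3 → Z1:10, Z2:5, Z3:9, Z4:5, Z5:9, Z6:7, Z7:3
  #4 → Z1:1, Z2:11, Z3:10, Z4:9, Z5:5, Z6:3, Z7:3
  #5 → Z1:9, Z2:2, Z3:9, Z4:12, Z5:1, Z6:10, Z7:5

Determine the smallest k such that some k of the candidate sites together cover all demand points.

3

Coverage sets (demand points within 3 of each site):
  #1: {Z1}
  #2: {Z3, Z4, Z6}
  #3: {Z7}
  #4: {Z1, Z6, Z7}
  #5: {Z2, Z5}
No 2 sites suffice: every size-2 union leaves at least one demand point uncovered.
But {#2, #4, #5} covers everything, so the minimum is 3.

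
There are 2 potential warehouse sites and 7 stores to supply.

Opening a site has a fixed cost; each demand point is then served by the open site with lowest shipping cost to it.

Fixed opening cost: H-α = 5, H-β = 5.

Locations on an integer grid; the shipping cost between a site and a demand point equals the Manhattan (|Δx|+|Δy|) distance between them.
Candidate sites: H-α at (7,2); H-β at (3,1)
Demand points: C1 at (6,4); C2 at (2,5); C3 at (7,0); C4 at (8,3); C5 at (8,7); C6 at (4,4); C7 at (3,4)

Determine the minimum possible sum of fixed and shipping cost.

Open {H-α, H-β}: assign each demand point to its cheapest open site.
  C1→H-α 3, C2→H-β 5, C3→H-α 2, C4→H-α 2, C5→H-α 6, C6→H-β 4, C7→H-β 3
  shipping cost 25, fixed 10 → total 35.
Compare {H-α}: shipping cost 32 + fixed 5 = 37.
Compare {H-β}: shipping cost 41 + fixed 5 = 46.

35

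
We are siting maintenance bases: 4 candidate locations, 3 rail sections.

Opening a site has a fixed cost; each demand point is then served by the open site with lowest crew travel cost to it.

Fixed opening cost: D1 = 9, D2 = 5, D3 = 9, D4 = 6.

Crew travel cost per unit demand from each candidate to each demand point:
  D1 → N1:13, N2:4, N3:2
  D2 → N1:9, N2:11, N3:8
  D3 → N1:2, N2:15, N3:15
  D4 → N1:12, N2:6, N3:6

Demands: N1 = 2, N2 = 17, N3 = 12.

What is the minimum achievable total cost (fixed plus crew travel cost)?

114

Open {D1, D3}: assign each demand point to its cheapest open site.
  N1→D3 2×2=4, N2→D1 17×4=68, N3→D1 12×2=24
  crew travel cost 96, fixed 18 → total 114.
Compare {D1, D2, D3}: crew travel cost 96 + fixed 23 = 119.
Compare {D1, D3, D4}: crew travel cost 96 + fixed 24 = 120.
Compare {D1, D2}: crew travel cost 110 + fixed 14 = 124.
All other subsets cost ≥ 119. Minimum total cost: 114.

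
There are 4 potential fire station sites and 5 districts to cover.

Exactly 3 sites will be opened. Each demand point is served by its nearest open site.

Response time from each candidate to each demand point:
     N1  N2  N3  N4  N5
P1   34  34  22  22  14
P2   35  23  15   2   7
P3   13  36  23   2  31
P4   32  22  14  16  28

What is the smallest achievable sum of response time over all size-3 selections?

Open {P2, P3, P4}.
  N1→P3 13, N2→P4 22, N3→P4 14, N4→P2 2, N5→P2 7  ⇒ total 58.
Compare {P1, P2, P3}: total 60.
Compare {P1, P3, P4}: total 65.
No size-3 selection does better; minimum is 58.

58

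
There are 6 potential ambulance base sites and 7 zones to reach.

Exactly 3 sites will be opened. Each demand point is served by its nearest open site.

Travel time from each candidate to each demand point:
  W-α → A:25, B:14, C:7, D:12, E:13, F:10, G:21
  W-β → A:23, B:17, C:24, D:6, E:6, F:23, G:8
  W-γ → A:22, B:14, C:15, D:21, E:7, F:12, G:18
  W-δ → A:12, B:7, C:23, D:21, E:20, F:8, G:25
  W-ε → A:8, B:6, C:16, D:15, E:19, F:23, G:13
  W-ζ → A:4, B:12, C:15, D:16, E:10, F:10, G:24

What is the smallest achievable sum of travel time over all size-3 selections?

51

Open {W-α, W-β, W-ε}.
  A→W-ε 8, B→W-ε 6, C→W-α 7, D→W-β 6, E→W-β 6, F→W-α 10, G→W-β 8  ⇒ total 51.
Compare {W-α, W-β, W-ζ}: total 53.
Compare {W-α, W-β, W-δ}: total 54.
No size-3 selection does better; minimum is 51.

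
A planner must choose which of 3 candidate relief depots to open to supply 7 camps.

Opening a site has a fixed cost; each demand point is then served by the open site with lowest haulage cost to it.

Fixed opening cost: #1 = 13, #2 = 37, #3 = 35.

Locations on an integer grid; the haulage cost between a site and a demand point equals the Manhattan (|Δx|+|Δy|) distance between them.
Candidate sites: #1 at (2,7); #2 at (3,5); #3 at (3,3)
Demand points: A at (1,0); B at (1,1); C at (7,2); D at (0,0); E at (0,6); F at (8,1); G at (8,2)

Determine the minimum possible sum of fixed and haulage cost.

73

Open {#1}: assign each demand point to its cheapest open site.
  A→#1 8, B→#1 7, C→#1 10, D→#1 9, E→#1 3, F→#1 12, G→#1 11
  haulage cost 60, fixed 13 → total 73.
Compare {#3}: haulage cost 39 + fixed 35 = 74.
Compare {#1, #3}: haulage cost 36 + fixed 48 = 84.
Compare {#2}: haulage cost 49 + fixed 37 = 86.
All other subsets cost ≥ 74. Minimum total cost: 73.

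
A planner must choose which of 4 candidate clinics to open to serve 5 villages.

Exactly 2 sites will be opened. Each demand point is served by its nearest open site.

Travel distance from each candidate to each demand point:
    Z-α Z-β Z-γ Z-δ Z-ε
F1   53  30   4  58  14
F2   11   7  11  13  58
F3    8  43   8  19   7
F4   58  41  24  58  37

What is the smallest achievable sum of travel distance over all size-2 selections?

Open {F2, F3}.
  Z-α→F3 8, Z-β→F2 7, Z-γ→F3 8, Z-δ→F2 13, Z-ε→F3 7  ⇒ total 43.
Compare {F1, F2}: total 49.
Compare {F1, F3}: total 68.
No size-2 selection does better; minimum is 43.

43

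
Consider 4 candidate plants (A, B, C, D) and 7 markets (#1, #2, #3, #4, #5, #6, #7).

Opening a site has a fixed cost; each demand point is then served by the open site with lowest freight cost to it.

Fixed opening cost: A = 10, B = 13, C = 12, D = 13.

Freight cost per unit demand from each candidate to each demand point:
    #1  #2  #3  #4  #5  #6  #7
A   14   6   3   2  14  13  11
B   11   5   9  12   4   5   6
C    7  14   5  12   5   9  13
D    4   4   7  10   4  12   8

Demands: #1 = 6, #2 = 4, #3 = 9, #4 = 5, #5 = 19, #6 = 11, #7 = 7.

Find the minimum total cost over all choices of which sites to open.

Open {A, B, D}: assign each demand point to its cheapest open site.
  #1→D 6×4=24, #2→D 4×4=16, #3→A 9×3=27, #4→A 5×2=10, #5→B 19×4=76, #6→B 11×5=55, #7→B 7×6=42
  freight cost 250, fixed 36 → total 286.
Compare {A, B, C, D}: freight cost 250 + fixed 48 = 298.
Compare {A, B, C}: freight cost 272 + fixed 35 = 307.
Compare {A, B}: freight cost 296 + fixed 23 = 319.
All other subsets cost ≥ 298. Minimum total cost: 286.

286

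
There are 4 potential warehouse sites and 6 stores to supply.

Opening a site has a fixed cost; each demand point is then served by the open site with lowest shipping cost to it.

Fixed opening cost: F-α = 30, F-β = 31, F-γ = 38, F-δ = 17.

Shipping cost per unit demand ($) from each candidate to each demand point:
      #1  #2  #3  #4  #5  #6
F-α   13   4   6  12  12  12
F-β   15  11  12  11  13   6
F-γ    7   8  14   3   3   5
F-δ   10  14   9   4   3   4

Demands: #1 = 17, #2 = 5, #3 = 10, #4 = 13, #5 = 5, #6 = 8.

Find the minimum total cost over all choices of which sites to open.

361

Open {F-α, F-γ}: assign each demand point to its cheapest open site.
  #1→F-γ 17×7=119, #2→F-α 5×4=20, #3→F-α 10×6=60, #4→F-γ 13×3=39, #5→F-γ 5×3=15, #6→F-γ 8×5=40
  shipping cost 293, fixed 68 → total 361.
Compare {F-α, F-γ, F-δ}: shipping cost 285 + fixed 85 = 370.
Compare {F-γ, F-δ}: shipping cost 335 + fixed 55 = 390.
Compare {F-α, F-β, F-γ}: shipping cost 293 + fixed 99 = 392.
All other subsets cost ≥ 370. Minimum total cost: 361.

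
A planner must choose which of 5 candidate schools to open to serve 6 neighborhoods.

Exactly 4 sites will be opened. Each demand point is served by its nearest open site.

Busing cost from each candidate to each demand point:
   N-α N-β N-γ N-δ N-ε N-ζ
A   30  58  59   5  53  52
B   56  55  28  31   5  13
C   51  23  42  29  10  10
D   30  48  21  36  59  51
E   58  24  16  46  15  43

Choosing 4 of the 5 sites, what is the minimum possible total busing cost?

Open {A, B, C, E}.
  N-α→A 30, N-β→C 23, N-γ→E 16, N-δ→A 5, N-ε→B 5, N-ζ→C 10  ⇒ total 89.
Compare {A, B, D, E}: total 93.
Compare {A, B, C, D}: total 94.
No size-4 selection does better; minimum is 89.

89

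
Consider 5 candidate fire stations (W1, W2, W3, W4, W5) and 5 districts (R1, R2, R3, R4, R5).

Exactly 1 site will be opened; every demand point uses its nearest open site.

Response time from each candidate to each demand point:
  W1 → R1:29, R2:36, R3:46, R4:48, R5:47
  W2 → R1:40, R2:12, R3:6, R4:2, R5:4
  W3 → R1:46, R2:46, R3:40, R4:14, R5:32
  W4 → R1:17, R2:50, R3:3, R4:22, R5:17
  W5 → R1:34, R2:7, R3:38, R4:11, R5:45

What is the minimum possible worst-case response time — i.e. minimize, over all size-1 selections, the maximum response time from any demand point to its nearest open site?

40

Open {W2}.
  Farthest demand point is R1 at response time 40 (to W2); all others are ≤ 40.
With {W5} the worst case is 45.
With {W3} the worst case is 46.
No size-1 selection achieves below 40.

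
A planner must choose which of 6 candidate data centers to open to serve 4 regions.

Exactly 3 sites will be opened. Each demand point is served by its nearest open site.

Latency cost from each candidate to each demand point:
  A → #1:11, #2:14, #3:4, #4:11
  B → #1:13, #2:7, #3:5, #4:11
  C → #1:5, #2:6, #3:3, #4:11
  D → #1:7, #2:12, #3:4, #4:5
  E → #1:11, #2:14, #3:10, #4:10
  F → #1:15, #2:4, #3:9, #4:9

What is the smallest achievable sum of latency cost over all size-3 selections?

17

Open {C, D, F}.
  #1→C 5, #2→F 4, #3→C 3, #4→D 5  ⇒ total 17.
Compare {A, C, D}: total 19.
Compare {B, C, D}: total 19.
No size-3 selection does better; minimum is 17.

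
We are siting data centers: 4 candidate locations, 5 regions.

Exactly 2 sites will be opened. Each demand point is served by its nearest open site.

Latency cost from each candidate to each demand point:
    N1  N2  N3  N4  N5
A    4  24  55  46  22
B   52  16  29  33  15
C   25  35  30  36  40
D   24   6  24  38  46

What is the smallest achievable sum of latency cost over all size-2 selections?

Open {A, D}.
  N1→A 4, N2→D 6, N3→D 24, N4→D 38, N5→A 22  ⇒ total 94.
Compare {A, B}: total 97.
Compare {B, D}: total 102.
No size-2 selection does better; minimum is 94.

94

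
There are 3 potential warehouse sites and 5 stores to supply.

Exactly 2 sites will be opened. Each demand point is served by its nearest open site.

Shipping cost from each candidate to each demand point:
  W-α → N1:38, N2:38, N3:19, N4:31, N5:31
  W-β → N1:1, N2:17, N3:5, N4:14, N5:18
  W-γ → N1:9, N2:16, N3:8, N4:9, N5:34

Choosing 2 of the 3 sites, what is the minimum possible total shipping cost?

Open {W-β, W-γ}.
  N1→W-β 1, N2→W-γ 16, N3→W-β 5, N4→W-γ 9, N5→W-β 18  ⇒ total 49.
Compare {W-α, W-β}: total 55.
Compare {W-α, W-γ}: total 73.

49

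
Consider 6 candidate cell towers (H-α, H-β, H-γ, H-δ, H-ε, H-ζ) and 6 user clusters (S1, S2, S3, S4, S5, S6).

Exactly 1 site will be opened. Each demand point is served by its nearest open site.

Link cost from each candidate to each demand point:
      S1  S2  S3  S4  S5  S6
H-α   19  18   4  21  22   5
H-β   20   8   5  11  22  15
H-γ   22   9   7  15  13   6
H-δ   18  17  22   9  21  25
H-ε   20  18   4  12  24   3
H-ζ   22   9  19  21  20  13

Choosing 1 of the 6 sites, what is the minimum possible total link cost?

72

Open {H-γ}.
  S1→H-γ 22, S2→H-γ 9, S3→H-γ 7, S4→H-γ 15, S5→H-γ 13, S6→H-γ 6  ⇒ total 72.
Compare {H-β}: total 81.
Compare {H-ε}: total 81.
No size-1 selection does better; minimum is 72.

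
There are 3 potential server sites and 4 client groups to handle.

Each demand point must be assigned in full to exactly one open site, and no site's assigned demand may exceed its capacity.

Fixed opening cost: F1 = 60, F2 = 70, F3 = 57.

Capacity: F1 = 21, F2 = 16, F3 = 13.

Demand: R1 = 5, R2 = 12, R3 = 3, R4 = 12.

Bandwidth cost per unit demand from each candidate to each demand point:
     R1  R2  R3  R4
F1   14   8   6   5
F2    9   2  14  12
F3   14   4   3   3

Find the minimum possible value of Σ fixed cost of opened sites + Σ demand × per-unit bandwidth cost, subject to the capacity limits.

302

Open {F1, F2}; cheapest assignment that respects the capacities:
  F1 (cap 21, load 20): R1, R3, R4 — cost 5×14 + 3×6 + 12×5 = 148
  F2 (cap 16, load 12): R2 — cost 12×2 = 24
  Shipping 172, fixed 130 → total 302.
  Any other capacity-feasible assignment to {F1, F2} ships for at least 172.
Compare {F1, F3}: its best feasible assignment gives total 313.
Compare {F1, F2, F3}: its best feasible assignment gives total 335.
Every other set of open sites that can feasibly serve all demand totals ≥ 313 even under its best assignment. Minimum: 302.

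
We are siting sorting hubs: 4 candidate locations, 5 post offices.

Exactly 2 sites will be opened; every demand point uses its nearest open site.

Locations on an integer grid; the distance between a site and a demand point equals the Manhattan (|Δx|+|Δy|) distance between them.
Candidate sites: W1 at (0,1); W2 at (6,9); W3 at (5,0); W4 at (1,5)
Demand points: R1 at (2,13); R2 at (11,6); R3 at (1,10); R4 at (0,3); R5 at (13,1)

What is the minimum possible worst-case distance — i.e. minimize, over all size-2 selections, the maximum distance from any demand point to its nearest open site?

9

Open {W2, W3}.
  Farthest demand point is R5 at distance 9 (to W3); all others are ≤ 9.
With {W3, W4} the worst case is 11.
With {W1, W2} the worst case is 13.
No size-2 selection achieves below 9.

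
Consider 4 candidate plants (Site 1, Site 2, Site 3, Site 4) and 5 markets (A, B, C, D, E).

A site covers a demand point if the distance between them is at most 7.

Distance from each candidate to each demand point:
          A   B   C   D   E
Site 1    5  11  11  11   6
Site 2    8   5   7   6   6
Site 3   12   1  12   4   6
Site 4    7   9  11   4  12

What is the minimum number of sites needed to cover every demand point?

Coverage sets (demand points within 7 of each site):
  Site 1: {A, E}
  Site 2: {B, C, D, E}
  Site 3: {B, D, E}
  Site 4: {A, D}
No single site covers all 5 demand points.
But {Site 1, Site 2} covers everything, so the minimum is 2.

2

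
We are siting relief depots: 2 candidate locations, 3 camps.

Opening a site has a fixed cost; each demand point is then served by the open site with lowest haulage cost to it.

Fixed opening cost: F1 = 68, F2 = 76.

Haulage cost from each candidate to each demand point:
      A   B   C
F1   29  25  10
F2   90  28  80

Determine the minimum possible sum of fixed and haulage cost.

Open {F1}: assign each demand point to its cheapest open site.
  A→F1 29, B→F1 25, C→F1 10
  haulage cost 64, fixed 68 → total 132.
Compare {F1, F2}: haulage cost 64 + fixed 144 = 208.
Compare {F2}: haulage cost 198 + fixed 76 = 274.

132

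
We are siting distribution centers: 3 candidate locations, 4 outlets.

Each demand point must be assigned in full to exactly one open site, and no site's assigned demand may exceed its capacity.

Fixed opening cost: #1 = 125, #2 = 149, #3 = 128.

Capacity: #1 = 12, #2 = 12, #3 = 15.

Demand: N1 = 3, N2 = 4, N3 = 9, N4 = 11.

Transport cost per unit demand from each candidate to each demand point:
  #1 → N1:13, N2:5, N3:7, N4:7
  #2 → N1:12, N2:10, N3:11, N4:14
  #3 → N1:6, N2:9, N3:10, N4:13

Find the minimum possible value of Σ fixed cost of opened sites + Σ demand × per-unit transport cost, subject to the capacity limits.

534

Open {#1, #3}; cheapest assignment that respects the capacities:
  #1 (cap 12, load 12): N1, N3 — cost 3×13 + 9×7 = 102
  #3 (cap 15, load 15): N2, N4 — cost 4×9 + 11×13 = 179
  Shipping 281, fixed 253 → total 534.
  Any other capacity-feasible assignment to {#1, #3} ships for at least 281.
Compare {#2, #3}: its best feasible assignment gives total 591.
Compare {#1, #2, #3}: its best feasible assignment gives total 627.
Every other set of open sites that can feasibly serve all demand totals ≥ 591 even under its best assignment. Minimum: 534.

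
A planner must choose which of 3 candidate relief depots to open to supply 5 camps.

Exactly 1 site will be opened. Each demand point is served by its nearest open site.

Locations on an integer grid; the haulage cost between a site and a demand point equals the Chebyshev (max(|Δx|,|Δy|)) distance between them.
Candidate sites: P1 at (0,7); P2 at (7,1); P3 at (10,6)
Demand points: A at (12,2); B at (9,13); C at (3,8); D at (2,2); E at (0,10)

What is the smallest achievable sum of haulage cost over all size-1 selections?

32

Open {P1}.
  A→P1 12, B→P1 9, C→P1 3, D→P1 5, E→P1 3  ⇒ total 32.
Compare {P3}: total 36.
Compare {P2}: total 38.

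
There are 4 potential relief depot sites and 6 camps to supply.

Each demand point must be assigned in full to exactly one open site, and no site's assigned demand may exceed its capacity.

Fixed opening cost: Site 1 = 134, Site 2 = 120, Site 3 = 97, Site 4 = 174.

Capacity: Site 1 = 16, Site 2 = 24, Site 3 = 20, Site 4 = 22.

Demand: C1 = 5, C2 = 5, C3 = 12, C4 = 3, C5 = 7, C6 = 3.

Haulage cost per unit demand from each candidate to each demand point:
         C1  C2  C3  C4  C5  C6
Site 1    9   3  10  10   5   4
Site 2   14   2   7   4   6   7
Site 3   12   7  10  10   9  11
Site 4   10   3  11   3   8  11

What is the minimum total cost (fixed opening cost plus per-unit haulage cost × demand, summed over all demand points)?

452

Open {Site 1, Site 2}; cheapest assignment that respects the capacities:
  Site 1 (cap 16, load 15): C1, C5, C6 — cost 5×9 + 7×5 + 3×4 = 92
  Site 2 (cap 24, load 20): C2, C3, C4 — cost 5×2 + 12×7 + 3×4 = 106
  Shipping 198, fixed 254 → total 452.
  Any other capacity-feasible assignment to {Site 1, Site 2} ships for at least 198.
Compare {Site 2, Site 3}: its best feasible assignment gives total 467.
Compare {Site 1, Site 3}: its best feasible assignment gives total 503.
Every other set of open sites that can feasibly serve all demand totals ≥ 467 even under its best assignment. Minimum: 452.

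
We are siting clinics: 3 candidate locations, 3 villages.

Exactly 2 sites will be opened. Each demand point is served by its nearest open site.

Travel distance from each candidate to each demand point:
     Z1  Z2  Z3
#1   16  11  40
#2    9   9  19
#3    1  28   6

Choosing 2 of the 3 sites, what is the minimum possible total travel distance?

Open {#2, #3}.
  Z1→#3 1, Z2→#2 9, Z3→#3 6  ⇒ total 16.
Compare {#1, #3}: total 18.
Compare {#1, #2}: total 37.

16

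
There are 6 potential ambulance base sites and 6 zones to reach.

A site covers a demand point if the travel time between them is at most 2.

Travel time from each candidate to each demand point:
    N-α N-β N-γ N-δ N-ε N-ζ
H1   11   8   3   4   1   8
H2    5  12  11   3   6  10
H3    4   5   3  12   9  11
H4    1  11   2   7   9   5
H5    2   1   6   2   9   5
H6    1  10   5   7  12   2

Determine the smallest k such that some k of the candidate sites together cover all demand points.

4

Coverage sets (demand points within 2 of each site):
  H1: {N-ε}
  H2: {}
  H3: {}
  H4: {N-α, N-γ}
  H5: {N-α, N-β, N-δ}
  H6: {N-α, N-ζ}
No 3 sites suffice: every size-3 union leaves at least one demand point uncovered.
But {H1, H4, H5, H6} covers everything, so the minimum is 4.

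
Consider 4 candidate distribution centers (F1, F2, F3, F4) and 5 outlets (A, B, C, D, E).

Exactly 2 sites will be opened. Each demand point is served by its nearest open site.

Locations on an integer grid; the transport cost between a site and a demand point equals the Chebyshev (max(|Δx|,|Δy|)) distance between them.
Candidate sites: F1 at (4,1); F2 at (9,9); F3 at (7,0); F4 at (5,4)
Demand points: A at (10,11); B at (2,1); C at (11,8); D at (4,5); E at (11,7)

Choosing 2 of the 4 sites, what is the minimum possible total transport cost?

Open {F2, F4}.
  A→F2 2, B→F4 3, C→F2 2, D→F4 1, E→F2 2  ⇒ total 10.
Compare {F1, F2}: total 12.
Compare {F2, F3}: total 16.
No size-2 selection does better; minimum is 10.

10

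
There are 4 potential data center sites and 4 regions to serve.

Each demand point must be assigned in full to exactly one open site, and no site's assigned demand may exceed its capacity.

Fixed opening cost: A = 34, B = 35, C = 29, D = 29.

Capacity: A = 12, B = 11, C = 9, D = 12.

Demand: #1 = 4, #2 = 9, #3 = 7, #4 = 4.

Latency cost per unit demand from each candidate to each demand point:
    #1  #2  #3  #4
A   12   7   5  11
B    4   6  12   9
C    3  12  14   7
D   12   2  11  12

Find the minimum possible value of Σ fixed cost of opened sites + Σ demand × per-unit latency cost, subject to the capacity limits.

Open {A, C, D}; cheapest assignment that respects the capacities:
  A (cap 12, load 7): #3 — cost 7×5 = 35
  C (cap 9, load 8): #1, #4 — cost 4×3 + 4×7 = 40
  D (cap 12, load 9): #2 — cost 9×2 = 18
  Shipping 93, fixed 92 → total 185.
  Any other capacity-feasible assignment to {A, C, D} ships for at least 93.
Compare {A, B, D}: its best feasible assignment gives total 203.
Compare {A, B, C, D}: its best feasible assignment gives total 220.
Every other set of open sites that can feasibly serve all demand totals ≥ 203 even under its best assignment. Minimum: 185.

185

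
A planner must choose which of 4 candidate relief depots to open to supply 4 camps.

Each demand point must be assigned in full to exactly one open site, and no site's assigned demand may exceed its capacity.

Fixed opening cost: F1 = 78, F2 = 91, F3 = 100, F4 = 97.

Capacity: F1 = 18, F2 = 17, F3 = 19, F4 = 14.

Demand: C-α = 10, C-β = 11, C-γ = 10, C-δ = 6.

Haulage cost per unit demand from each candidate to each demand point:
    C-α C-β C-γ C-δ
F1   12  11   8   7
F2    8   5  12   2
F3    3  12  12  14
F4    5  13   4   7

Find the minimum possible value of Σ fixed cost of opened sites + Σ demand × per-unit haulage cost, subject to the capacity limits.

Open {F2, F3, F4}; cheapest assignment that respects the capacities:
  F2 (cap 17, load 17): C-β, C-δ — cost 11×5 + 6×2 = 67
  F3 (cap 19, load 10): C-α — cost 10×3 = 30
  F4 (cap 14, load 10): C-γ — cost 10×4 = 40
  Shipping 137, fixed 288 → total 425.
  Any other capacity-feasible assignment to {F2, F3, F4} ships for at least 137.
Compare {F1, F2, F3}: its best feasible assignment gives total 446.
Compare {F1, F2, F4}: its best feasible assignment gives total 463.
Every other set of open sites that can feasibly serve all demand totals ≥ 446 even under its best assignment. Minimum: 425.

425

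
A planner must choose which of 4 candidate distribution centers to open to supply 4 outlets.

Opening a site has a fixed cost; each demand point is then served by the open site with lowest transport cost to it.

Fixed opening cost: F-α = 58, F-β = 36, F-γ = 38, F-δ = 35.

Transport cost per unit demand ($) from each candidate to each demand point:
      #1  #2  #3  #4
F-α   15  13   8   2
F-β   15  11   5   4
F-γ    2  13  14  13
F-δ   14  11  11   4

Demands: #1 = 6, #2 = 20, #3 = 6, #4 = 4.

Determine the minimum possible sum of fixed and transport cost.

Open {F-β, F-γ}: assign each demand point to its cheapest open site.
  #1→F-γ 6×2=12, #2→F-β 20×11=220, #3→F-β 6×5=30, #4→F-β 4×4=16
  transport cost 278, fixed 74 → total 352.
Compare {F-γ, F-δ}: transport cost 314 + fixed 73 = 387.
Compare {F-β, F-γ, F-δ}: transport cost 278 + fixed 109 = 387.
Compare {F-β}: transport cost 356 + fixed 36 = 392.
All other subsets cost ≥ 387. Minimum total cost: 352.

352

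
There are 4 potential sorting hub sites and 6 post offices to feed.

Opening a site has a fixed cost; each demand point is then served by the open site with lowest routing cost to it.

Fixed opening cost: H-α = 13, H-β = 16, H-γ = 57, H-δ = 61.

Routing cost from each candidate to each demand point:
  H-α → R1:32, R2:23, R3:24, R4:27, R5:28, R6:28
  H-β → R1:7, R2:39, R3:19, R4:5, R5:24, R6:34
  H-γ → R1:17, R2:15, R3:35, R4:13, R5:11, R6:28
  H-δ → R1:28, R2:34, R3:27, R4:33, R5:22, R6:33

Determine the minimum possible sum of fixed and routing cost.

135

Open {H-α, H-β}: assign each demand point to its cheapest open site.
  R1→H-β 7, R2→H-α 23, R3→H-β 19, R4→H-β 5, R5→H-β 24, R6→H-α 28
  routing cost 106, fixed 29 → total 135.
Compare {H-β}: routing cost 128 + fixed 16 = 144.
Compare {H-β, H-γ}: routing cost 85 + fixed 73 = 158.
Compare {H-α, H-β, H-γ}: routing cost 85 + fixed 86 = 171.
All other subsets cost ≥ 144. Minimum total cost: 135.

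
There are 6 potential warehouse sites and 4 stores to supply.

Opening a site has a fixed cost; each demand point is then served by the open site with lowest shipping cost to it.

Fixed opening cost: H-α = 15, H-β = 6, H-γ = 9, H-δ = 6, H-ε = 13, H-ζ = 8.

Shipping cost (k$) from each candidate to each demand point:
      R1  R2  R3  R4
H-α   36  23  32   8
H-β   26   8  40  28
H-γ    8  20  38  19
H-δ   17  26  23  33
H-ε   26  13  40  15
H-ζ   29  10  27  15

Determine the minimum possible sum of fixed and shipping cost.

Open {H-γ, H-ζ}: assign each demand point to its cheapest open site.
  R1→H-γ 8, R2→H-ζ 10, R3→H-ζ 27, R4→H-ζ 15
  shipping cost 60, fixed 17 → total 77.
Compare {H-δ, H-ζ}: shipping cost 65 + fixed 14 = 79.
Compare {H-β, H-γ, H-δ}: shipping cost 58 + fixed 21 = 79.
Compare {H-γ, H-δ, H-ζ}: shipping cost 56 + fixed 23 = 79.
All other subsets cost ≥ 79. Minimum total cost: 77.

77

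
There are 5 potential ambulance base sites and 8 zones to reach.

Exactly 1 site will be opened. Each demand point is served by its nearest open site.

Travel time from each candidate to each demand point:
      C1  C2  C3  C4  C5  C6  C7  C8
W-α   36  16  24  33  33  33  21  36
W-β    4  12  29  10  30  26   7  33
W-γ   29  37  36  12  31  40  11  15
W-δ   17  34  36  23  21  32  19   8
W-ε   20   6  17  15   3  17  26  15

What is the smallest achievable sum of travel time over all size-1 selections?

Open {W-ε}.
  C1→W-ε 20, C2→W-ε 6, C3→W-ε 17, C4→W-ε 15, C5→W-ε 3, C6→W-ε 17, C7→W-ε 26, C8→W-ε 15  ⇒ total 119.
Compare {W-β}: total 151.
Compare {W-δ}: total 190.
No size-1 selection does better; minimum is 119.

119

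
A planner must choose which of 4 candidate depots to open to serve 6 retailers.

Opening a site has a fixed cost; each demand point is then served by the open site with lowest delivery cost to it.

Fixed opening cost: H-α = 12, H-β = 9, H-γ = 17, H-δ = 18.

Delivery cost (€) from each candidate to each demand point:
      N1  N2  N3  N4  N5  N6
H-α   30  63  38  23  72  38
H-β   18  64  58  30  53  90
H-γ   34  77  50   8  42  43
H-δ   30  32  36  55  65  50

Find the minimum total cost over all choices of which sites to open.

Open {H-β, H-γ, H-δ}: assign each demand point to its cheapest open site.
  N1→H-β 18, N2→H-δ 32, N3→H-δ 36, N4→H-γ 8, N5→H-γ 42, N6→H-γ 43
  delivery cost 179, fixed 44 → total 223.
Compare {H-γ, H-δ}: delivery cost 191 + fixed 35 = 226.
Compare {H-α, H-β, H-γ, H-δ}: delivery cost 174 + fixed 56 = 230.
Compare {H-α, H-γ, H-δ}: delivery cost 186 + fixed 47 = 233.
All other subsets cost ≥ 226. Minimum total cost: 223.

223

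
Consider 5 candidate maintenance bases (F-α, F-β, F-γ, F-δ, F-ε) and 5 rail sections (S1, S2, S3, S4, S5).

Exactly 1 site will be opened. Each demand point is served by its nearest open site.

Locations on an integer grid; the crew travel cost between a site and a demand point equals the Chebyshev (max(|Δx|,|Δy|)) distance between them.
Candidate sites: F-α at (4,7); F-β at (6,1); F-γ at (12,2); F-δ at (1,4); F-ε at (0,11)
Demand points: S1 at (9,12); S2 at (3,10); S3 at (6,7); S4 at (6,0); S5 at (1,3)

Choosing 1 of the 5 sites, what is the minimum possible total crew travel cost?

21

Open {F-α}.
  S1→F-α 5, S2→F-α 3, S3→F-α 2, S4→F-α 7, S5→F-α 4  ⇒ total 21.
Compare {F-δ}: total 25.
Compare {F-β}: total 32.
No size-1 selection does better; minimum is 21.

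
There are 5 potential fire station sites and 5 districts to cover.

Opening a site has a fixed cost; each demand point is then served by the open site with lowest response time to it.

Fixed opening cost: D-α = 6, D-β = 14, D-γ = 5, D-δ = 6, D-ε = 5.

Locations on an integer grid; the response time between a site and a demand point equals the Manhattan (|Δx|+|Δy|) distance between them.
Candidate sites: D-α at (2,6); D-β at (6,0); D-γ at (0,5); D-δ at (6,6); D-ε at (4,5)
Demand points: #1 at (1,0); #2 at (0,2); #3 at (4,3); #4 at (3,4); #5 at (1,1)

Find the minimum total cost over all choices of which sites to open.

28

Open {D-γ, D-ε}: assign each demand point to its cheapest open site.
  #1→D-γ 6, #2→D-γ 3, #3→D-ε 2, #4→D-ε 2, #5→D-γ 5
  response time 18, fixed 10 → total 28.
Compare {D-γ}: response time 24 + fixed 5 = 29.
Compare {D-ε}: response time 26 + fixed 5 = 31.
Compare {D-α}: response time 27 + fixed 6 = 33.
All other subsets cost ≥ 29. Minimum total cost: 28.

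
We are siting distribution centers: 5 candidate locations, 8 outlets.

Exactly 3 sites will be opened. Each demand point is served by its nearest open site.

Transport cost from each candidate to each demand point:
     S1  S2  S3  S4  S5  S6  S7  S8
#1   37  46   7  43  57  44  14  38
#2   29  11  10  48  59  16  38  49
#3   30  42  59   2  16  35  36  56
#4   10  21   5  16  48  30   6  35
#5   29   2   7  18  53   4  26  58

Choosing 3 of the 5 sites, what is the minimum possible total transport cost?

Open {#3, #4, #5}.
  S1→#4 10, S2→#5 2, S3→#4 5, S4→#3 2, S5→#3 16, S6→#5 4, S7→#4 6, S8→#4 35  ⇒ total 80.
Compare {#2, #3, #4}: total 101.
Compare {#1, #3, #5}: total 112.
No size-3 selection does better; minimum is 80.

80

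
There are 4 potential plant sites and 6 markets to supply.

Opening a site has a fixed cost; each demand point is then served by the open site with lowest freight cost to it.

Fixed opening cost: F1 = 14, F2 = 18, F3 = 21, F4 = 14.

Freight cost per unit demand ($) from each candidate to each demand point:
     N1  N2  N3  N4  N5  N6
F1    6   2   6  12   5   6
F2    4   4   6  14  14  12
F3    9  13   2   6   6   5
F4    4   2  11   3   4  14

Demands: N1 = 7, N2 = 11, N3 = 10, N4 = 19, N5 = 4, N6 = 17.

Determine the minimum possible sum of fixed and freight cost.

Open {F3, F4}: assign each demand point to its cheapest open site.
  N1→F4 7×4=28, N2→F4 11×2=22, N3→F3 10×2=20, N4→F4 19×3=57, N5→F4 4×4=16, N6→F3 17×5=85
  freight cost 228, fixed 35 → total 263.
Compare {F1, F3, F4}: freight cost 228 + fixed 49 = 277.
Compare {F2, F3, F4}: freight cost 228 + fixed 53 = 281.
Compare {F1, F2, F3, F4}: freight cost 228 + fixed 67 = 295.
All other subsets cost ≥ 277. Minimum total cost: 263.

263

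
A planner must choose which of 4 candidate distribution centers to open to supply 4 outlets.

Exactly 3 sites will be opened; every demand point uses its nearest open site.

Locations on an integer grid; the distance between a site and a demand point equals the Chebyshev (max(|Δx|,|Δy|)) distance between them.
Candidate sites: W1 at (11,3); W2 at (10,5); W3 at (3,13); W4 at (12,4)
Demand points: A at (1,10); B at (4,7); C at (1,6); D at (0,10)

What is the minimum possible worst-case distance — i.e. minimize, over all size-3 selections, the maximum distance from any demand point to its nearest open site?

Open {W1, W2, W3}.
  Farthest demand point is C at distance 7 (to W3); all others are ≤ 7.
With {W1, W3, W4} the worst case is 7.
With {W2, W3, W4} the worst case is 7.
No size-3 selection achieves below 7.

7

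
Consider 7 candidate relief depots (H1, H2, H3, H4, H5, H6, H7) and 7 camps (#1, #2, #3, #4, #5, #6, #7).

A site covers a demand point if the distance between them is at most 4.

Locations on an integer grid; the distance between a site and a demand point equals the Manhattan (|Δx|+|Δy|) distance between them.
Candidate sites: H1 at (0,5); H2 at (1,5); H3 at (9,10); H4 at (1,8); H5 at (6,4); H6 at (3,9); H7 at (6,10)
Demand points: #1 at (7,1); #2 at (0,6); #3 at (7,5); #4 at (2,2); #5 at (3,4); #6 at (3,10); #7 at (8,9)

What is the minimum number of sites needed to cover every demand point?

Coverage sets (demand points within 4 of each site):
  H1: {#2, #5}
  H2: {#2, #4, #5}
  H3: {#7}
  H4: {#2, #6}
  H5: {#1, #3, #5}
  H6: {#6}
  H7: {#6, #7}
No 2 sites suffice: every size-2 union leaves at least one demand point uncovered.
But {H2, H5, H7} covers everything, so the minimum is 3.

3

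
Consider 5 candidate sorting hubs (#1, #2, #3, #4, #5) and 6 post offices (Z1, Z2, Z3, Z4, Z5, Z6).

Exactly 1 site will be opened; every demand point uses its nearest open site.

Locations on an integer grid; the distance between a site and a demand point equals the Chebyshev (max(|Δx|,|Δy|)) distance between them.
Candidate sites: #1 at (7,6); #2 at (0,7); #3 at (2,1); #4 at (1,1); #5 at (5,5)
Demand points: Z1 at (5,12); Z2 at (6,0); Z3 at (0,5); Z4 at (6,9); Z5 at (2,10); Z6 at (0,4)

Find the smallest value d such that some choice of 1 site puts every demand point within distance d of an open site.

7

Open {#1}.
  Farthest demand point is Z3 at distance 7 (to #1); all others are ≤ 7.
With {#2} the worst case is 7.
With {#5} the worst case is 7.
No size-1 selection achieves below 7.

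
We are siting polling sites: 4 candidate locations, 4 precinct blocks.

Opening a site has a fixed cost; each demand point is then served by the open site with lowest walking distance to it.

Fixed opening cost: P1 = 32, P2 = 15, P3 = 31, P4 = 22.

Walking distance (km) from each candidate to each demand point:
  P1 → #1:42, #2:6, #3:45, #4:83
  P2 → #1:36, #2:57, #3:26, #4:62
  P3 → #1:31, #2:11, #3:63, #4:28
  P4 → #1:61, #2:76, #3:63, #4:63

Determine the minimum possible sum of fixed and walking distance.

142

Open {P2, P3}: assign each demand point to its cheapest open site.
  #1→P3 31, #2→P3 11, #3→P2 26, #4→P3 28
  walking distance 96, fixed 46 → total 142.
Compare {P3}: walking distance 133 + fixed 31 = 164.
Compare {P2, P3, P4}: walking distance 96 + fixed 68 = 164.
Compare {P1, P2, P3}: walking distance 91 + fixed 78 = 169.
All other subsets cost ≥ 164. Minimum total cost: 142.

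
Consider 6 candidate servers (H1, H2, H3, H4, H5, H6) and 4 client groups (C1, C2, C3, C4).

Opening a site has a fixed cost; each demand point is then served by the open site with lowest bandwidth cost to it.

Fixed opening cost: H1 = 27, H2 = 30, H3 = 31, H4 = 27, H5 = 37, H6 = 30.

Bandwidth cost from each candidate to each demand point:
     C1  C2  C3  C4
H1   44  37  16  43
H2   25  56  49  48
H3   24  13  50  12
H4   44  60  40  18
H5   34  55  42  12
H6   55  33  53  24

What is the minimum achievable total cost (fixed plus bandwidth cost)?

123

Open {H1, H3}: assign each demand point to its cheapest open site.
  C1→H3 24, C2→H3 13, C3→H1 16, C4→H3 12
  bandwidth cost 65, fixed 58 → total 123.
Compare {H3}: bandwidth cost 99 + fixed 31 = 130.
Compare {H3, H4}: bandwidth cost 89 + fixed 58 = 147.
Compare {H1, H3, H4}: bandwidth cost 65 + fixed 85 = 150.
All other subsets cost ≥ 130. Minimum total cost: 123.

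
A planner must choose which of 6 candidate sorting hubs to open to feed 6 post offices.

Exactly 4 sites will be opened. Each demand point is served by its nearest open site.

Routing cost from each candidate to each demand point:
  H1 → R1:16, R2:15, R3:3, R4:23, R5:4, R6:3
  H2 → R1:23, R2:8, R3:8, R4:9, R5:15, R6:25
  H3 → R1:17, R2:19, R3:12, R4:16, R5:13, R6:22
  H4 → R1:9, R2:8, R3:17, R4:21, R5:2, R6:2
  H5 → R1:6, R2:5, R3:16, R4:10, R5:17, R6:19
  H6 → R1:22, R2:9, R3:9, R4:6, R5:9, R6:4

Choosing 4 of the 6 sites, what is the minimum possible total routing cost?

Open {H1, H4, H5, H6}.
  R1→H5 6, R2→H5 5, R3→H1 3, R4→H6 6, R5→H4 2, R6→H4 2  ⇒ total 24.
Compare {H1, H2, H4, H5}: total 27.
Compare {H1, H2, H5, H6}: total 27.
No size-4 selection does better; minimum is 24.

24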